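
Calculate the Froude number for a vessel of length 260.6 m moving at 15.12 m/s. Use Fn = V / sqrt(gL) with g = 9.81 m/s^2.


Formula: Fn = V / sqrt(g * L)
Step 1 — g * L = 9.81 * 260.6 = 2556.486
Step 2 — sqrt(g * L) = sqrt(2556.486) = 50.561705
Step 3 — Fn = 15.12 / 50.561705 ≈ 0.29904 (5 s.f.)

0.29904


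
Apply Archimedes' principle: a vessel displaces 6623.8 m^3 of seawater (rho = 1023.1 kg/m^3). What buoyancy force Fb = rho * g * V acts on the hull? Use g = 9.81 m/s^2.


Formula: Fb = rho * g * V
Substituting: Fb = 1023.1 * 9.81 * 6623.8
Intermediate: 1023.1 * 9.81 = 10036.611
Result: Fb = 10036.611 * 6623.8 ≈ 66481000 N (5 s.f.)

66481000 N


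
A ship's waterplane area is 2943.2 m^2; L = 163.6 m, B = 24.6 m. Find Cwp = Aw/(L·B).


Formula: Cwp = Aw / (L * B)
Step 1 — L * B = 163.6 * 24.6 = 4024.56 m^2
Step 2 — Cwp = 2943.2 / 4024.56 ≈ 0.73131 (5 s.f.)

0.73131


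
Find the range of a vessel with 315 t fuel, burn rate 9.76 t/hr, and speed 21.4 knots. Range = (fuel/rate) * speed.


Formula: endurance = fuel / rate; range = endurance * speed
Step 1 — endurance = 315 / 9.76 = 32.2746 hours
Step 2 — range = 32.2746 * 21.4 ≈ 690.68 nautical miles (5 s.f.)

690.68 NM


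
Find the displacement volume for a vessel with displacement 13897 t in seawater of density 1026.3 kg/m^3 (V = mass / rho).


Formula: V = mass / rho
Step 1 — convert tonnes to kg: 13897 t * 1000 = 13897000 kg
Step 2 — V = 13897000 / 1026.3 ≈ 13541 m^3 (5 s.f.)

13541 m^3


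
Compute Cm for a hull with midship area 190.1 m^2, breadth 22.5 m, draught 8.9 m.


Formula: Cm = Am / (B * T)
Step 1 — B * T = 22.5 * 8.9 = 200.25 m^2
Step 2 — Cm = 190.1 / 200.25 ≈ 0.94931 (5 s.f.)

0.94931


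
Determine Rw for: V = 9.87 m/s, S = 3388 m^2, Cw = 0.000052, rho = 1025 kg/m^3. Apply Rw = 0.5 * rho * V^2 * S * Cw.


Formula: Rw = 0.5 * rho * V^2 * S * Cw
Step 1 — V^2 = 9.87^2 = 97.4169
Step 2 — 0.5 * rho * V^2 = 0.5 * 1025 * 97.4169 = 49926.16125
Step 3 — Rw = 49926.16125 * 3388 * 0.000052 ≈ 8795.8 N (5 s.f.)

8795.8 N


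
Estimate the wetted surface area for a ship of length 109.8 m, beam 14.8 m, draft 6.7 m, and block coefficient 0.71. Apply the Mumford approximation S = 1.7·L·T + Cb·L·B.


Formula: S = 1.7*L*T + V/T with V = Cb*L*B*T, i.e. S = L * (1.7*T + Cb*B)
Step 1 — 1.7*T = 1.7 * 6.7 = 11.39 m
Step 2 — Cb*B = 0.71 * 14.8 = 10.508 m
Step 3 — 1.7*T + Cb*B = 11.39 + 10.508 = 21.898 m
Step 4 — S = 109.8 * 21.898 ≈ 2404.4 m^2 (5 s.f.)

2404.4 m^2


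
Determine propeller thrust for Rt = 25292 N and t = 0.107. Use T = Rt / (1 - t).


Formula: T = Rt / (1 - t)
Step 1 — (1 - t) = 1 - 0.107 = 0.893
Step 2 — T = 25292 / 0.893 ≈ 28323 N (5 s.f.)

28323 N


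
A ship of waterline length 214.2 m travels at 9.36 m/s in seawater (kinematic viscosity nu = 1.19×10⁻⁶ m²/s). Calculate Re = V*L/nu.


Formula: Re = V * L / nu
Step 1 — V * L = 9.36 * 214.2 = 2004.912 m^2/s
Step 2 — Re = 2004.912 / 1.19e-6 = 1.68e+09

1.68e+09


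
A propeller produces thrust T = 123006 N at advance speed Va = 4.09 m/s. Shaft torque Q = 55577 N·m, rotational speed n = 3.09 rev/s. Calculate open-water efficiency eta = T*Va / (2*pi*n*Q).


Formula: eta = T * Va / (2 * pi * n * Q)
Step 1 — numerator = T * Va = 123006 * 4.09 = 503094.54
Step 2 — 2 * pi * n = 2 * pi * 3.09 = 19.415043
Step 3 — denominator = 19.415043 * 55577 = 1079029.84
Step 4 — eta = 503094.54 / 1079029.84 ≈ 0.46625 (5 s.f.)

0.46625


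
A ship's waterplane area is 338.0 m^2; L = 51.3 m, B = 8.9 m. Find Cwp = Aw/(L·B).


Formula: Cwp = Aw / (L * B)
Step 1 — L * B = 51.3 * 8.9 = 456.57 m^2
Step 2 — Cwp = 338.0 / 456.57 ≈ 0.74030 (5 s.f.)

0.74030


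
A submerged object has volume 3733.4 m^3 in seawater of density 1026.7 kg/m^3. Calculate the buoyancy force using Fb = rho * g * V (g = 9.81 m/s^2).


Formula: Fb = rho * g * V
Substituting: Fb = 1026.7 * 9.81 * 3733.4
Intermediate: 1026.7 * 9.81 = 10071.927
Result: Fb = 10071.927 * 3733.4 ≈ 37603000 N (5 s.f.)

37603000 N


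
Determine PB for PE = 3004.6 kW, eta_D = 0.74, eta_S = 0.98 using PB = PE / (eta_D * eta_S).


Formula: PB = PE / (eta_D * eta_S)
Step 1 — combined efficiency = eta_D * eta_S = 0.74 * 0.98 = 0.7252
Step 2 — PB = 3004.6 / 0.7252 ≈ 4143.1 kW (5 s.f.)

4143.1 kW


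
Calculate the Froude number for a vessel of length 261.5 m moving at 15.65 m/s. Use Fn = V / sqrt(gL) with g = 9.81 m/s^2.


Formula: Fn = V / sqrt(g * L)
Step 1 — g * L = 9.81 * 261.5 = 2565.315
Step 2 — sqrt(g * L) = sqrt(2565.315) = 50.648939
Step 3 — Fn = 15.65 / 50.648939 ≈ 0.30899 (5 s.f.)

0.30899


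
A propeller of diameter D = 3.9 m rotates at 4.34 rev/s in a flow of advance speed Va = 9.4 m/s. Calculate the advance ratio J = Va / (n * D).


Formula: J = Va / (n * D)
Step 1 — n * D = 4.34 * 3.9 = 16.926
Step 2 — J = 9.4 / 16.926 ≈ 0.55536 (5 s.f.)

0.55536


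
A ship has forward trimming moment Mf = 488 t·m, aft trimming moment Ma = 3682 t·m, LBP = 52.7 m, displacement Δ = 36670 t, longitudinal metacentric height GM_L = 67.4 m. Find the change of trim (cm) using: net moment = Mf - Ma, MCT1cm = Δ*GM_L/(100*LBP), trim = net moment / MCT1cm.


Formula: net trimming moment = Mf - Ma; MCT1cm = Δ*GM_L/(100*LBP); trim = net moment / MCT1cm
Step 1 — net trimming moment = 488 - 3682 = -3194 t·m
Step 2 — MCT1cm = 36670 * 67.4 / (100 * 52.7) = 468.9863 t·m/cm
Step 3 — trim = -3194 / 468.9863 ≈ -6.8104 cm (5 s.f.)

-6.8104 cm


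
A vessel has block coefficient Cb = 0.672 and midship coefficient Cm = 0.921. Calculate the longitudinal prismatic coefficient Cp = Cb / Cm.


Formula: Cp = Cb / Cm
Substituting: Cp = 0.672 / 0.921
Result: Cp ≈ 0.72964 (5 s.f.)

0.72964


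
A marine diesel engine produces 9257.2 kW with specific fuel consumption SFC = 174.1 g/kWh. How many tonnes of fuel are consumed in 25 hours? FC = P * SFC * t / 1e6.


Formula: FC (tonnes) = P * SFC * t / 1,000,000
Step 1 — P * SFC * t = 9257.2 * 174.1 * 25 = 40291963.0 g
Step 2 — FC (tonnes) = 40291963.0 / 1,000,000 ≈ 40.292 tonnes (5 s.f.)

40.292 tonnes


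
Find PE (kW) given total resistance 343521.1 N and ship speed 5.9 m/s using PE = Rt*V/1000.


Formula: PE = Rt * V / 1000 (kW)
Step 1 — PE (W) = 343521.1 * 5.9 = 2026774.49 W
Step 2 — PE (kW) = 2026774.49 / 1000 ≈ 2026.8 kW (5 s.f.)

2026.8 kW


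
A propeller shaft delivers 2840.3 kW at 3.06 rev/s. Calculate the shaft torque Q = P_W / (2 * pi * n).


Formula: Q = P_W / (2 * pi * n)
Step 1 — P_W = 2840.3 kW * 1000 = 2840300.0 W
Step 2 — 2 * pi * n = 2 * pi * 3.06 = 19.226547
Step 3 — Q = 2840300.0 / 19.226547 ≈ 147730 N·m (5 s.f.)

147730 N·m


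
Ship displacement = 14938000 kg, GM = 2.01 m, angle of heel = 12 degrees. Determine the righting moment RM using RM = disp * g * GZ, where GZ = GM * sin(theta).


Formula: GZ = GM * sin(theta); RM = disp * g * GZ
Step 1 — GZ = 2.01 * sin(12°) = 2.01 * 0.207912 = 0.417903 m
Step 2 — RM = 14938000 * 9.81 * 0.417903 ≈ 61240000 N·m (5 s.f.)

61240000 N·m


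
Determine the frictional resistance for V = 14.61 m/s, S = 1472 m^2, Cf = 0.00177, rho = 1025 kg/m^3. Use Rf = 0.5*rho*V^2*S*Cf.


Formula: Rf = 0.5 * rho * V^2 * S * Cf
Step 1 — V^2 = 14.61^2 = 213.4521
Step 2 — 0.5 * rho * V^2 = 0.5 * 1025 * 213.4521 = 109394.20125
Step 3 — Rf = 109394.20125 * 1472 * 0.00177 ≈ 285020 N (5 s.f.)

285020 N


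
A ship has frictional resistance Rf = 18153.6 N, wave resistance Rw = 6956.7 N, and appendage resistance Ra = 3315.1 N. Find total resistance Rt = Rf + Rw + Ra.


Formula: Rt = Rf + Rw + Ra
Substituting: Rt = 18153.6 + 6956.7 + 3315.1
Result: Rt = 28425.4 N

28425.4 N


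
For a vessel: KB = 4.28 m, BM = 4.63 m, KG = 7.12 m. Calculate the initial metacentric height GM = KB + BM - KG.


Formula: GM = KB + BM - KG
Step 1 — KM = KB + BM = 4.28 + 4.63 = 8.91 m
Step 2 — GM = KM - KG = 8.91 - 7.12 = 1.79 m

1.79 m


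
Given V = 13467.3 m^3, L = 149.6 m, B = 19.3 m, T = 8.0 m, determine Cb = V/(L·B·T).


Formula: Cb = V / (L * B * T)
Step 1 — L * B * T = 149.6 * 19.3 * 8.0 = 23098.24 m^3
Step 2 — Cb = 13467.3 / 23098.24 ≈ 0.58304 (5 s.f.)

0.58304


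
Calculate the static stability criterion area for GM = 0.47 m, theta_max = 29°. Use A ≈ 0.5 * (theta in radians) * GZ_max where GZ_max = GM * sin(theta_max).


Formula: GZ_max = GM * sin(theta); Area = 0.5 * theta_rad * GZ_max
Step 1 — GZ_max = 0.47 * sin(29°) = 0.47 * 0.48481 = 0.227861 m
Step 2 — theta_rad = 29 * pi/180 = 0.506145 rad
Step 3 — Area = 0.5 * 0.506145 * 0.227861 ≈ 0.057665 m·rad (5 s.f.)

0.057665 m·rad


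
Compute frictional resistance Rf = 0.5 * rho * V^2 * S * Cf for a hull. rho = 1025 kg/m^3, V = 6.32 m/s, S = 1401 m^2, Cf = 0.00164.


Formula: Rf = 0.5 * rho * V^2 * S * Cf
Step 1 — V^2 = 6.32^2 = 39.9424
Step 2 — 0.5 * rho * V^2 = 0.5 * 1025 * 39.9424 = 20470.48
Step 3 — Rf = 20470.48 * 1401 * 0.00164 ≈ 47034 N (5 s.f.)

47034 N


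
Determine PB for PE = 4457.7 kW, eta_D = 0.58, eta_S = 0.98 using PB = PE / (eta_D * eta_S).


Formula: PB = PE / (eta_D * eta_S)
Step 1 — combined efficiency = eta_D * eta_S = 0.58 * 0.98 = 0.5684
Step 2 — PB = 4457.7 / 0.5684 ≈ 7842.5 kW (5 s.f.)

7842.5 kW


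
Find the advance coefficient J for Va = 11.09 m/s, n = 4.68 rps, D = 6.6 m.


Formula: J = Va / (n * D)
Step 1 — n * D = 4.68 * 6.6 = 30.888
Step 2 — J = 11.09 / 30.888 ≈ 0.35904 (5 s.f.)

0.35904


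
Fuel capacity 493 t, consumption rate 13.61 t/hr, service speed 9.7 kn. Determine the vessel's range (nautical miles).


Formula: endurance = fuel / rate; range = endurance * speed
Step 1 — endurance = 493 / 13.61 = 36.2234 hours
Step 2 — range = 36.2234 * 9.7 ≈ 351.37 nautical miles (5 s.f.)

351.37 NM


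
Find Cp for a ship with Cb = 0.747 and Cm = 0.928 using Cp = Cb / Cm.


Formula: Cp = Cb / Cm
Substituting: Cp = 0.747 / 0.928
Result: Cp ≈ 0.80496 (5 s.f.)

0.80496


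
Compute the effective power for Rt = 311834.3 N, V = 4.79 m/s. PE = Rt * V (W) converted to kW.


Formula: PE = Rt * V / 1000 (kW)
Step 1 — PE (W) = 311834.3 * 4.79 = 1493686.297 W
Step 2 — PE (kW) = 1493686.297 / 1000 ≈ 1493.7 kW (5 s.f.)

1493.7 kW


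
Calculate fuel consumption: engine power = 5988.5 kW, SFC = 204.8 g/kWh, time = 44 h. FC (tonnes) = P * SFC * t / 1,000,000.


Formula: FC (tonnes) = P * SFC * t / 1,000,000
Step 1 — P * SFC * t = 5988.5 * 204.8 * 44 = 53963571.2 g
Step 2 — FC (tonnes) = 53963571.2 / 1,000,000 ≈ 53.964 tonnes (5 s.f.)

53.964 tonnes


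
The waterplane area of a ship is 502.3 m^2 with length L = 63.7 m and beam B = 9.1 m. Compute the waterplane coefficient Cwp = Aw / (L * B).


Formula: Cwp = Aw / (L * B)
Step 1 — L * B = 63.7 * 9.1 = 579.67 m^2
Step 2 — Cwp = 502.3 / 579.67 ≈ 0.86653 (5 s.f.)

0.86653


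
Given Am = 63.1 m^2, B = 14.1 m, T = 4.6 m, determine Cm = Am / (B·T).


Formula: Cm = Am / (B * T)
Step 1 — B * T = 14.1 * 4.6 = 64.86 m^2
Step 2 — Cm = 63.1 / 64.86 ≈ 0.97286 (5 s.f.)

0.97286


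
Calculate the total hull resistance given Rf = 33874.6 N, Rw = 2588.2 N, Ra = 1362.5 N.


Formula: Rt = Rf + Rw + Ra
Substituting: Rt = 33874.6 + 2588.2 + 1362.5
Result: Rt = 37825.3 N

37825.3 N


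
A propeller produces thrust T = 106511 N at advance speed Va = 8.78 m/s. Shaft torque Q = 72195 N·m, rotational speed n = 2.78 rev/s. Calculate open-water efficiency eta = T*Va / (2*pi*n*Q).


Formula: eta = T * Va / (2 * pi * n * Q)
Step 1 — numerator = T * Va = 106511 * 8.78 = 935166.58
Step 2 — 2 * pi * n = 2 * pi * 2.78 = 17.467255
Step 3 — denominator = 17.467255 * 72195 = 1261048.47
Step 4 — eta = 935166.58 / 1261048.47 ≈ 0.74158 (5 s.f.)

0.74158


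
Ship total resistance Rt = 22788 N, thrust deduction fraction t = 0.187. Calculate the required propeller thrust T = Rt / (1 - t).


Formula: T = Rt / (1 - t)
Step 1 — (1 - t) = 1 - 0.187 = 0.813
Step 2 — T = 22788 / 0.813 ≈ 28030 N (5 s.f.)

28030 N


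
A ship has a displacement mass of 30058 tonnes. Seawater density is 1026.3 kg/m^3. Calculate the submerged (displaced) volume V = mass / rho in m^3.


Formula: V = mass / rho
Step 1 — convert tonnes to kg: 30058 t * 1000 = 30058000 kg
Step 2 — V = 30058000 / 1026.3 ≈ 29288 m^3 (5 s.f.)

29288 m^3


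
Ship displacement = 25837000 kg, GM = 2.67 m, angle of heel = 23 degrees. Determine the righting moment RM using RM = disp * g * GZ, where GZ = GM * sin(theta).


Formula: GZ = GM * sin(theta); RM = disp * g * GZ
Step 1 — GZ = 2.67 * sin(23°) = 2.67 * 0.390731 = 1.043252 m
Step 2 — RM = 25837000 * 9.81 * 1.043252 ≈ 264420000 N·m (5 s.f.)

264420000 N·m


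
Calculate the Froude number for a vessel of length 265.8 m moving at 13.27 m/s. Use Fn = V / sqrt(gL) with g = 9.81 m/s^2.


Formula: Fn = V / sqrt(g * L)
Step 1 — g * L = 9.81 * 265.8 = 2607.498
Step 2 — sqrt(g * L) = sqrt(2607.498) = 51.063666
Step 3 — Fn = 13.27 / 51.063666 ≈ 0.25987 (5 s.f.)

0.25987


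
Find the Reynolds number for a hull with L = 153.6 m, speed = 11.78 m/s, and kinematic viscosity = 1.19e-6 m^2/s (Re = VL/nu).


Formula: Re = V * L / nu
Step 1 — V * L = 11.78 * 153.6 = 1809.408 m^2/s
Step 2 — Re = 1809.408 / 1.19e-6 = 1.52e+09

1.52e+09


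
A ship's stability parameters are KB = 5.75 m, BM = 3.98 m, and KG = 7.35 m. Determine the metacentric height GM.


Formula: GM = KB + BM - KG
Step 1 — KM = KB + BM = 5.75 + 3.98 = 9.73 m
Step 2 — GM = KM - KG = 9.73 - 7.35 = 2.38 m

2.38 m


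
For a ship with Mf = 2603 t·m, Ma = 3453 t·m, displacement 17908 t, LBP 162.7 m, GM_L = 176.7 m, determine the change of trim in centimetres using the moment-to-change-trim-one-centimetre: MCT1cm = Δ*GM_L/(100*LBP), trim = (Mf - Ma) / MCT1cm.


Formula: net trimming moment = Mf - Ma; MCT1cm = Δ*GM_L/(100*LBP); trim = net moment / MCT1cm
Step 1 — net trimming moment = 2603 - 3453 = -850 t·m
Step 2 — MCT1cm = 17908 * 176.7 / (100 * 162.7) = 194.4895 t·m/cm
Step 3 — trim = -850 / 194.4895 ≈ -4.3704 cm (5 s.f.)

-4.3704 cm


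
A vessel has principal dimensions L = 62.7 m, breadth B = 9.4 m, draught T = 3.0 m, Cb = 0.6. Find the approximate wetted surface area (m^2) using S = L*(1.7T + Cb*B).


Formula: S = 1.7*L*T + V/T with V = Cb*L*B*T, i.e. S = L * (1.7*T + Cb*B)
Step 1 — 1.7*T = 1.7 * 3.0 = 5.1 m
Step 2 — Cb*B = 0.6 * 9.4 = 5.64 m
Step 3 — 1.7*T + Cb*B = 5.1 + 5.64 = 10.74 m
Step 4 — S = 62.7 * 10.74 ≈ 673.40 m^2 (5 s.f.)

673.40 m^2


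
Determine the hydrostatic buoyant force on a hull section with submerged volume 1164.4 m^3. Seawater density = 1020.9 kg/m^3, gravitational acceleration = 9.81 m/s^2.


Formula: Fb = rho * g * V
Substituting: Fb = 1020.9 * 9.81 * 1164.4
Intermediate: 1020.9 * 9.81 = 10015.029
Result: Fb = 10015.029 * 1164.4 ≈ 11661000 N (5 s.f.)

11661000 N


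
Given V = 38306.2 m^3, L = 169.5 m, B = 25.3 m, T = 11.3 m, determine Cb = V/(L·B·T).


Formula: Cb = V / (L * B * T)
Step 1 — L * B * T = 169.5 * 25.3 * 11.3 = 48458.355 m^3
Step 2 — Cb = 38306.2 / 48458.355 ≈ 0.79050 (5 s.f.)

0.79050


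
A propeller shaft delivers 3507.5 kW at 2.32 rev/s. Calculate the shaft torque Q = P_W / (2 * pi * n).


Formula: Q = P_W / (2 * pi * n)
Step 1 — P_W = 3507.5 kW * 1000 = 3507500.0 W
Step 2 — 2 * pi * n = 2 * pi * 2.32 = 14.57699
Step 3 — Q = 3507500.0 / 14.57699 ≈ 240620 N·m (5 s.f.)

240620 N·m


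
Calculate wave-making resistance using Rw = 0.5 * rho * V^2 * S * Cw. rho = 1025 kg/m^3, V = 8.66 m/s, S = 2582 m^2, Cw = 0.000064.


Formula: Rw = 0.5 * rho * V^2 * S * Cw
Step 1 — V^2 = 8.66^2 = 74.9956
Step 2 — 0.5 * rho * V^2 = 0.5 * 1025 * 74.9956 = 38435.245
Step 3 — Rw = 38435.245 * 2582 * 0.000064 ≈ 6351.3 N (5 s.f.)

6351.3 N


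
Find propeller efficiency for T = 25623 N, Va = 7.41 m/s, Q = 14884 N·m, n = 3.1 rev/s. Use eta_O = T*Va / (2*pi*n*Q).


Formula: eta = T * Va / (2 * pi * n * Q)
Step 1 — numerator = T * Va = 25623 * 7.41 = 189866.43
Step 2 — 2 * pi * n = 2 * pi * 3.1 = 19.477874
Step 3 — denominator = 19.477874 * 14884 = 289908.68
Step 4 — eta = 189866.43 / 289908.68 ≈ 0.65492 (5 s.f.)

0.65492


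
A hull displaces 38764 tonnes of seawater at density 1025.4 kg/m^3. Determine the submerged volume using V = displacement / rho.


Formula: V = mass / rho
Step 1 — convert tonnes to kg: 38764 t * 1000 = 38764000 kg
Step 2 — V = 38764000 / 1025.4 ≈ 37804 m^3 (5 s.f.)

37804 m^3


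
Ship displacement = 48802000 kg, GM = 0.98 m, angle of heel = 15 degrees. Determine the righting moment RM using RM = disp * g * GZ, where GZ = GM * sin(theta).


Formula: GZ = GM * sin(theta); RM = disp * g * GZ
Step 1 — GZ = 0.98 * sin(15°) = 0.98 * 0.258819 = 0.253643 m
Step 2 — RM = 48802000 * 9.81 * 0.253643 ≈ 121430000 N·m (5 s.f.)

121430000 N·m


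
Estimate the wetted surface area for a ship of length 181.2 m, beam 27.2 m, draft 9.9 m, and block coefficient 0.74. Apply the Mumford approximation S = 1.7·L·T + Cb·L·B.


Formula: S = 1.7*L*T + V/T with V = Cb*L*B*T, i.e. S = L * (1.7*T + Cb*B)
Step 1 — 1.7*T = 1.7 * 9.9 = 16.83 m
Step 2 — Cb*B = 0.74 * 27.2 = 20.128 m
Step 3 — 1.7*T + Cb*B = 16.83 + 20.128 = 36.958 m
Step 4 — S = 181.2 * 36.958 ≈ 6696.8 m^2 (5 s.f.)

6696.8 m^2


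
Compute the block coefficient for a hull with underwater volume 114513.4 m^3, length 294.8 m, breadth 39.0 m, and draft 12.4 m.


Formula: Cb = V / (L * B * T)
Step 1 — L * B * T = 294.8 * 39.0 * 12.4 = 142565.28 m^3
Step 2 — Cb = 114513.4 / 142565.28 ≈ 0.80323 (5 s.f.)

0.80323


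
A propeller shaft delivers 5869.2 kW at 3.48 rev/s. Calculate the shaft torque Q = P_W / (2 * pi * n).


Formula: Q = P_W / (2 * pi * n)
Step 1 — P_W = 5869.2 kW * 1000 = 5869200.0 W
Step 2 — 2 * pi * n = 2 * pi * 3.48 = 21.865485
Step 3 — Q = 5869200.0 / 21.865485 ≈ 268420 N·m (5 s.f.)

268420 N·m


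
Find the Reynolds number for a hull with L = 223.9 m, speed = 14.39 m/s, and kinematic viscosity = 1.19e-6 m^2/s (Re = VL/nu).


Formula: Re = V * L / nu
Step 1 — V * L = 14.39 * 223.9 = 3221.921 m^2/s
Step 2 — Re = 3221.921 / 1.19e-6 = 2.71e+09

2.71e+09


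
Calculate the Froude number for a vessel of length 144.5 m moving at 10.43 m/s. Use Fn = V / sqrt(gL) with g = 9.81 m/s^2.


Formula: Fn = V / sqrt(g * L)
Step 1 — g * L = 9.81 * 144.5 = 1417.545
Step 2 — sqrt(g * L) = sqrt(1417.545) = 37.650299
Step 3 — Fn = 10.43 / 37.650299 ≈ 0.27702 (5 s.f.)

0.27702


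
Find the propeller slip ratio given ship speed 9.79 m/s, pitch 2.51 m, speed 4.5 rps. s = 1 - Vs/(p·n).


Formula: s = 1 - Vs / (p * n)
Step 1 — p * n = 2.51 * 4.5 = 11.295
Step 2 — Vs / (p*n) = 9.79 / 11.295 = 0.866755 (6 d.p.)
Step 3 — s = 1 - 0.866755 = 0.133245

0.133245


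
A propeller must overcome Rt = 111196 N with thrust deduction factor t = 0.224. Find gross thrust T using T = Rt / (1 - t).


Formula: T = Rt / (1 - t)
Step 1 — (1 - t) = 1 - 0.224 = 0.776
Step 2 — T = 111196 / 0.776 ≈ 143290 N (5 s.f.)

143290 N


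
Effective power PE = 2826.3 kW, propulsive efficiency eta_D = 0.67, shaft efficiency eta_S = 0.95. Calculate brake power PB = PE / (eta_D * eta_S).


Formula: PB = PE / (eta_D * eta_S)
Step 1 — combined efficiency = eta_D * eta_S = 0.67 * 0.95 = 0.6365
Step 2 — PB = 2826.3 / 0.6365 ≈ 4440.4 kW (5 s.f.)

4440.4 kW


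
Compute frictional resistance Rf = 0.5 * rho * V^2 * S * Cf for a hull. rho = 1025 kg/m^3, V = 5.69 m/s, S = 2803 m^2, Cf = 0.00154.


Formula: Rf = 0.5 * rho * V^2 * S * Cf
Step 1 — V^2 = 5.69^2 = 32.3761
Step 2 — 0.5 * rho * V^2 = 0.5 * 1025 * 32.3761 = 16592.75125
Step 3 — Rf = 16592.75125 * 2803 * 0.00154 ≈ 71625 N (5 s.f.)

71625 N


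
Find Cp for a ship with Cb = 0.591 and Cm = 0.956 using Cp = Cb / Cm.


Formula: Cp = Cb / Cm
Substituting: Cp = 0.591 / 0.956
Result: Cp ≈ 0.61820 (5 s.f.)

0.61820


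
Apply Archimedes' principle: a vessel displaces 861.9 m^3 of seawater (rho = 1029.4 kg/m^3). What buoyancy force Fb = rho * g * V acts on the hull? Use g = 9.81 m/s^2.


Formula: Fb = rho * g * V
Substituting: Fb = 1029.4 * 9.81 * 861.9
Intermediate: 1029.4 * 9.81 = 10098.414
Result: Fb = 10098.414 * 861.9 ≈ 8703800 N (5 s.f.)

8703800 N


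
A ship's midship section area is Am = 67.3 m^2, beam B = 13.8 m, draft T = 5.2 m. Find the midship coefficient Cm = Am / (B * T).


Formula: Cm = Am / (B * T)
Step 1 — B * T = 13.8 * 5.2 = 71.76 m^2
Step 2 — Cm = 67.3 / 71.76 ≈ 0.93785 (5 s.f.)

0.93785


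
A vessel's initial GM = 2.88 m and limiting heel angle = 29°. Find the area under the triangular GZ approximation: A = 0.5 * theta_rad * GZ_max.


Formula: GZ_max = GM * sin(theta); Area = 0.5 * theta_rad * GZ_max
Step 1 — GZ_max = 2.88 * sin(29°) = 2.88 * 0.48481 = 1.396253 m
Step 2 — theta_rad = 29 * pi/180 = 0.506145 rad
Step 3 — Area = 0.5 * 0.506145 * 1.396253 ≈ 0.35335 m·rad (5 s.f.)

0.35335 m·rad


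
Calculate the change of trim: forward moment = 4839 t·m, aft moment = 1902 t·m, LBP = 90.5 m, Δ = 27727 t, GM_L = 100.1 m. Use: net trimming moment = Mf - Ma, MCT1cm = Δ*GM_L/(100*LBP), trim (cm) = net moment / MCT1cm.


Formula: net trimming moment = Mf - Ma; MCT1cm = Δ*GM_L/(100*LBP); trim = net moment / MCT1cm
Step 1 — net trimming moment = 4839 - 1902 = 2937 t·m
Step 2 — MCT1cm = 27727 * 100.1 / (100 * 90.5) = 306.6821 t·m/cm
Step 3 — trim = 2937 / 306.6821 ≈ 9.5767 cm (5 s.f.)

9.5767 cm


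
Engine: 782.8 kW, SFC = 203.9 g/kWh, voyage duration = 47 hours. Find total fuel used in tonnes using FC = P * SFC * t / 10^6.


Formula: FC (tonnes) = P * SFC * t / 1,000,000
Step 1 — P * SFC * t = 782.8 * 203.9 * 47 = 7501807.24 g
Step 2 — FC (tonnes) = 7501807.24 / 1,000,000 ≈ 7.5018 tonnes (5 s.f.)

7.5018 tonnes


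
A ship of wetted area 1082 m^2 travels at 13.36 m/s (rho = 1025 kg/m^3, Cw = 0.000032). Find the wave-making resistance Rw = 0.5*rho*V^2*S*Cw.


Formula: Rw = 0.5 * rho * V^2 * S * Cw
Step 1 — V^2 = 13.36^2 = 178.4896
Step 2 — 0.5 * rho * V^2 = 0.5 * 1025 * 178.4896 = 91475.92
Step 3 — Rw = 91475.92 * 1082 * 0.000032 ≈ 3167.3 N (5 s.f.)

3167.3 N


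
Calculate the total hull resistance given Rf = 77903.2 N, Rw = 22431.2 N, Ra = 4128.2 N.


Formula: Rt = Rf + Rw + Ra
Substituting: Rt = 77903.2 + 22431.2 + 4128.2
Result: Rt = 104462.6 N

104462.6 N


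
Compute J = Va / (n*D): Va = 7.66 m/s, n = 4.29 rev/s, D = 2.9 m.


Formula: J = Va / (n * D)
Step 1 — n * D = 4.29 * 2.9 = 12.441
Step 2 — J = 7.66 / 12.441 ≈ 0.61571 (5 s.f.)

0.61571


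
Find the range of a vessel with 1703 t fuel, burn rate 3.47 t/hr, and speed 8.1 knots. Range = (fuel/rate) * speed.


Formula: endurance = fuel / rate; range = endurance * speed
Step 1 — endurance = 1703 / 3.47 = 490.7781 hours
Step 2 — range = 490.7781 * 8.1 ≈ 3975.3 nautical miles (5 s.f.)

3975.3 NM


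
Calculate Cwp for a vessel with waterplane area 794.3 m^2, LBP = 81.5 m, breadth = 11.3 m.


Formula: Cwp = Aw / (L * B)
Step 1 — L * B = 81.5 * 11.3 = 920.95 m^2
Step 2 — Cwp = 794.3 / 920.95 ≈ 0.86248 (5 s.f.)

0.86248


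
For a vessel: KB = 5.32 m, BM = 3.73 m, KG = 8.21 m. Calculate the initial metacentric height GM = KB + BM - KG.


Formula: GM = KB + BM - KG
Step 1 — KM = KB + BM = 5.32 + 3.73 = 9.05 m
Step 2 — GM = KM - KG = 9.05 - 8.21 = 0.84 m

0.84 m


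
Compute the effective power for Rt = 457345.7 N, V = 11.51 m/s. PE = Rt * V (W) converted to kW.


Formula: PE = Rt * V / 1000 (kW)
Step 1 — PE (W) = 457345.7 * 11.51 = 5264049.007 W
Step 2 — PE (kW) = 5264049.007 / 1000 ≈ 5264.0 kW (5 s.f.)

5264.0 kW


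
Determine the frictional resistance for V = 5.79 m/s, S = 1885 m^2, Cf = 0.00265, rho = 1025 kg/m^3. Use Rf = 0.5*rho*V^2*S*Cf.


Formula: Rf = 0.5 * rho * V^2 * S * Cf
Step 1 — V^2 = 5.79^2 = 33.5241
Step 2 — 0.5 * rho * V^2 = 0.5 * 1025 * 33.5241 = 17181.10125
Step 3 — Rf = 17181.10125 * 1885 * 0.00265 ≈ 85824 N (5 s.f.)

85824 N


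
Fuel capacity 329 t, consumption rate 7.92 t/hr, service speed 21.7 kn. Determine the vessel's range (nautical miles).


Formula: endurance = fuel / rate; range = endurance * speed
Step 1 — endurance = 329 / 7.92 = 41.5404 hours
Step 2 — range = 41.5404 * 21.7 ≈ 901.43 nautical miles (5 s.f.)

901.43 NM


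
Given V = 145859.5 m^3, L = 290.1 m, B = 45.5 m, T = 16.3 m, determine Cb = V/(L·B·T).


Formula: Cb = V / (L * B * T)
Step 1 — L * B * T = 290.1 * 45.5 * 16.3 = 215152.665 m^3
Step 2 — Cb = 145859.5 / 215152.665 ≈ 0.67793 (5 s.f.)

0.67793


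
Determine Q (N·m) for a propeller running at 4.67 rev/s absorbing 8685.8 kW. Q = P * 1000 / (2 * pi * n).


Formula: Q = P_W / (2 * pi * n)
Step 1 — P_W = 8685.8 kW * 1000 = 8685800.0 W
Step 2 — 2 * pi * n = 2 * pi * 4.67 = 29.342475
Step 3 — Q = 8685800.0 / 29.342475 ≈ 296010 N·m (5 s.f.)

296010 N·m


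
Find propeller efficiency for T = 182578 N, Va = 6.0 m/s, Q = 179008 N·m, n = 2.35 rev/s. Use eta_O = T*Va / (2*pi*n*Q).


Formula: eta = T * Va / (2 * pi * n * Q)
Step 1 — numerator = T * Va = 182578 * 6.0 = 1095468.0
Step 2 — 2 * pi * n = 2 * pi * 2.35 = 14.765485
Step 3 — denominator = 14.765485 * 179008 = 2643139.94
Step 4 — eta = 1095468.0 / 2643139.94 ≈ 0.41446 (5 s.f.)

0.41446


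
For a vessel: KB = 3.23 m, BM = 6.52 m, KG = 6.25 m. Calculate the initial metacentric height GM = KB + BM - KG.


Formula: GM = KB + BM - KG
Step 1 — KM = KB + BM = 3.23 + 6.52 = 9.75 m
Step 2 — GM = KM - KG = 9.75 - 6.25 = 3.5 m

3.5 m


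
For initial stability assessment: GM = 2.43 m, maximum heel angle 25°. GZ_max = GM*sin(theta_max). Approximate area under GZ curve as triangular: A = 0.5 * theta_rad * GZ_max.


Formula: GZ_max = GM * sin(theta); Area = 0.5 * theta_rad * GZ_max
Step 1 — GZ_max = 2.43 * sin(25°) = 2.43 * 0.422618 = 1.026962 m
Step 2 — theta_rad = 25 * pi/180 = 0.436332 rad
Step 3 — Area = 0.5 * 0.436332 * 1.026962 ≈ 0.22405 m·rad (5 s.f.)

0.22405 m·rad


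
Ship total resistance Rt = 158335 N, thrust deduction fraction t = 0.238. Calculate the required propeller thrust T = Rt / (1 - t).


Formula: T = Rt / (1 - t)
Step 1 — (1 - t) = 1 - 0.238 = 0.762
Step 2 — T = 158335 / 0.762 ≈ 207790 N (5 s.f.)

207790 N


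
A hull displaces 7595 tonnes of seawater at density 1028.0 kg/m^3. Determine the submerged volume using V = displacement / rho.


Formula: V = mass / rho
Step 1 — convert tonnes to kg: 7595 t * 1000 = 7595000 kg
Step 2 — V = 7595000 / 1028.0 ≈ 7388.1 m^3 (5 s.f.)

7388.1 m^3


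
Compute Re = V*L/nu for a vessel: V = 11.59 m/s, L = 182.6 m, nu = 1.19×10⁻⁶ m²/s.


Formula: Re = V * L / nu
Step 1 — V * L = 11.59 * 182.6 = 2116.334 m^2/s
Step 2 — Re = 2116.334 / 1.19e-6 = 1.78e+09

1.78e+09


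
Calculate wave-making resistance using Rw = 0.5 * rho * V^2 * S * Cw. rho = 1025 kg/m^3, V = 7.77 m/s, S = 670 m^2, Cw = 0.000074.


Formula: Rw = 0.5 * rho * V^2 * S * Cw
Step 1 — V^2 = 7.77^2 = 60.3729
Step 2 — 0.5 * rho * V^2 = 0.5 * 1025 * 60.3729 = 30941.11125
Step 3 — Rw = 30941.11125 * 670 * 0.000074 ≈ 1534.1 N (5 s.f.)

1534.1 N


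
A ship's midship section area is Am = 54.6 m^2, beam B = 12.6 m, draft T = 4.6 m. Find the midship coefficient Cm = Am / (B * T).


Formula: Cm = Am / (B * T)
Step 1 — B * T = 12.6 * 4.6 = 57.96 m^2
Step 2 — Cm = 54.6 / 57.96 ≈ 0.94203 (5 s.f.)

0.94203


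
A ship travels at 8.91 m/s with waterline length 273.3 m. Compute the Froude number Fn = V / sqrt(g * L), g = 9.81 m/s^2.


Formula: Fn = V / sqrt(g * L)
Step 1 — g * L = 9.81 * 273.3 = 2681.073
Step 2 — sqrt(g * L) = sqrt(2681.073) = 51.779079
Step 3 — Fn = 8.91 / 51.779079 ≈ 0.17208 (5 s.f.)

0.17208


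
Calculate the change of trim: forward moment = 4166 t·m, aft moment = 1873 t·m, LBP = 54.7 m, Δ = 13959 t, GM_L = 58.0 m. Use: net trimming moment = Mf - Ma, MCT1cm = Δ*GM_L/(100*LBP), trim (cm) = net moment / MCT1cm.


Formula: net trimming moment = Mf - Ma; MCT1cm = Δ*GM_L/(100*LBP); trim = net moment / MCT1cm
Step 1 — net trimming moment = 4166 - 1873 = 2293 t·m
Step 2 — MCT1cm = 13959 * 58.0 / (100 * 54.7) = 148.0113 t·m/cm
Step 3 — trim = 2293 / 148.0113 ≈ 15.492 cm (5 s.f.)

15.492 cm


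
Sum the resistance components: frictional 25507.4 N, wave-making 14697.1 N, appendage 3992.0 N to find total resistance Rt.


Formula: Rt = Rf + Rw + Ra
Substituting: Rt = 25507.4 + 14697.1 + 3992.0
Result: Rt = 44196.5 N

44196.5 N


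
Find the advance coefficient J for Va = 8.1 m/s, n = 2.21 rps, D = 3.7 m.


Formula: J = Va / (n * D)
Step 1 — n * D = 2.21 * 3.7 = 8.177
Step 2 — J = 8.1 / 8.177 ≈ 0.99058 (5 s.f.)

0.99058


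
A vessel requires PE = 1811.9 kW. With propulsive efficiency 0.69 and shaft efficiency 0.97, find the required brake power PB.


Formula: PB = PE / (eta_D * eta_S)
Step 1 — combined efficiency = eta_D * eta_S = 0.69 * 0.97 = 0.6693
Step 2 — PB = 1811.9 / 0.6693 ≈ 2707.2 kW (5 s.f.)

2707.2 kW


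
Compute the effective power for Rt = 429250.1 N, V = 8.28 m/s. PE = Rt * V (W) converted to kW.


Formula: PE = Rt * V / 1000 (kW)
Step 1 — PE (W) = 429250.1 * 8.28 = 3554190.828 W
Step 2 — PE (kW) = 3554190.828 / 1000 ≈ 3554.2 kW (5 s.f.)

3554.2 kW


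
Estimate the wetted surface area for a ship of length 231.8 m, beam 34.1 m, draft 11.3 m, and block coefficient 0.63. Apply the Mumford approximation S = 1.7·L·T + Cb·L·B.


Formula: S = 1.7*L*T + V/T with V = Cb*L*B*T, i.e. S = L * (1.7*T + Cb*B)
Step 1 — 1.7*T = 1.7 * 11.3 = 19.21 m
Step 2 — Cb*B = 0.63 * 34.1 = 21.483 m
Step 3 — 1.7*T + Cb*B = 19.21 + 21.483 = 40.693 m
Step 4 — S = 231.8 * 40.693 ≈ 9432.6 m^2 (5 s.f.)

9432.6 m^2


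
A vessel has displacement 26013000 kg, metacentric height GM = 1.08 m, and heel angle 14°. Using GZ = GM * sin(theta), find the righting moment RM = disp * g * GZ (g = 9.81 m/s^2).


Formula: GZ = GM * sin(theta); RM = disp * g * GZ
Step 1 — GZ = 1.08 * sin(14°) = 1.08 * 0.241922 = 0.261276 m
Step 2 — RM = 26013000 * 9.81 * 0.261276 ≈ 66674000 N·m (5 s.f.)

66674000 N·m


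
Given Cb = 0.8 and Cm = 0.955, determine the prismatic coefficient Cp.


Formula: Cp = Cb / Cm
Substituting: Cp = 0.8 / 0.955
Result: Cp ≈ 0.83770 (5 s.f.)

0.83770


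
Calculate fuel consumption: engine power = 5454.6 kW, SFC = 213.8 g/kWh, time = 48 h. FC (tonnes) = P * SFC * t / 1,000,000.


Formula: FC (tonnes) = P * SFC * t / 1,000,000
Step 1 — P * SFC * t = 5454.6 * 213.8 * 48 = 55977287.04 g
Step 2 — FC (tonnes) = 55977287.04 / 1,000,000 ≈ 55.977 tonnes (5 s.f.)

55.977 tonnes


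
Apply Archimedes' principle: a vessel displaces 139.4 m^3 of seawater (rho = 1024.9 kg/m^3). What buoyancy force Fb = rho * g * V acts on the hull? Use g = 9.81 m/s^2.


Formula: Fb = rho * g * V
Substituting: Fb = 1024.9 * 9.81 * 139.4
Intermediate: 1024.9 * 9.81 = 10054.269
Result: Fb = 10054.269 * 139.4 ≈ 1401600 N (5 s.f.)

1401600 N


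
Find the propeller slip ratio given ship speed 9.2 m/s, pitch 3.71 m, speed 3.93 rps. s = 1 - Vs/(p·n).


Formula: s = 1 - Vs / (p * n)
Step 1 — p * n = 3.71 * 3.93 = 14.5803
Step 2 — Vs / (p*n) = 9.2 / 14.5803 = 0.630988 (6 d.p.)
Step 3 — s = 1 - 0.630988 = 0.369012

0.369012


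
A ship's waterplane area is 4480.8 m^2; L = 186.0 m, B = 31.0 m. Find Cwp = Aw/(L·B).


Formula: Cwp = Aw / (L * B)
Step 1 — L * B = 186.0 * 31.0 = 5766.0 m^2
Step 2 — Cwp = 4480.8 / 5766.0 ≈ 0.77711 (5 s.f.)

0.77711


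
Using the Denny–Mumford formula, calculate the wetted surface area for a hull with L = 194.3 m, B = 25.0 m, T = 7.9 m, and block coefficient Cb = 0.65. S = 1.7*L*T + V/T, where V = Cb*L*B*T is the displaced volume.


Formula: S = 1.7*L*T + V/T with V = Cb*L*B*T, i.e. S = L * (1.7*T + Cb*B)
Step 1 — 1.7*T = 1.7 * 7.9 = 13.43 m
Step 2 — Cb*B = 0.65 * 25.0 = 16.25 m
Step 3 — 1.7*T + Cb*B = 13.43 + 16.25 = 29.68 m
Step 4 — S = 194.3 * 29.68 ≈ 5766.8 m^2 (5 s.f.)

5766.8 m^2


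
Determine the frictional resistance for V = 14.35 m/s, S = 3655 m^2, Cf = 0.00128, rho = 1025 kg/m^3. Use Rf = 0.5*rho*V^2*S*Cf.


Formula: Rf = 0.5 * rho * V^2 * S * Cf
Step 1 — V^2 = 14.35^2 = 205.9225
Step 2 — 0.5 * rho * V^2 = 0.5 * 1025 * 205.9225 = 105535.28125
Step 3 — Rf = 105535.28125 * 3655 * 0.00128 ≈ 493740 N (5 s.f.)

493740 N


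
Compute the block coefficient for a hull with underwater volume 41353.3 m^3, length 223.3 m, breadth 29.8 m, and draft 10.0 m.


Formula: Cb = V / (L * B * T)
Step 1 — L * B * T = 223.3 * 29.8 * 10.0 = 66543.4 m^3
Step 2 — Cb = 41353.3 / 66543.4 ≈ 0.62145 (5 s.f.)

0.62145


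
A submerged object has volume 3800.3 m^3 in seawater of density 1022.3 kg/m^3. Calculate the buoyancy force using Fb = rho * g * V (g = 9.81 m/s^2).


Formula: Fb = rho * g * V
Substituting: Fb = 1022.3 * 9.81 * 3800.3
Intermediate: 1022.3 * 9.81 = 10028.763
Result: Fb = 10028.763 * 3800.3 ≈ 38112000 N (5 s.f.)

38112000 N


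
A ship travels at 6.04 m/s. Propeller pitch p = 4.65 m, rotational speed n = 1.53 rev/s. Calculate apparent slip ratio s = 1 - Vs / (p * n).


Formula: s = 1 - Vs / (p * n)
Step 1 — p * n = 4.65 * 1.53 = 7.1145
Step 2 — Vs / (p*n) = 6.04 / 7.1145 = 0.84897 (6 d.p.)
Step 3 — s = 1 - 0.84897 = 0.15103

0.15103


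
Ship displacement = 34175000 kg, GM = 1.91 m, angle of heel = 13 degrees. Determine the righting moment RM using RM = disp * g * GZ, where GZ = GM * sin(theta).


Formula: GZ = GM * sin(theta); RM = disp * g * GZ
Step 1 — GZ = 1.91 * sin(13°) = 1.91 * 0.224951 = 0.429656 m
Step 2 — RM = 34175000 * 9.81 * 0.429656 ≈ 144050000 N·m (5 s.f.)

144050000 N·m


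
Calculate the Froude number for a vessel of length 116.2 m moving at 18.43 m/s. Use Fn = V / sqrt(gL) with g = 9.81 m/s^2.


Formula: Fn = V / sqrt(g * L)
Step 1 — g * L = 9.81 * 116.2 = 1139.922
Step 2 — sqrt(g * L) = sqrt(1139.922) = 33.762731
Step 3 — Fn = 18.43 / 33.762731 ≈ 0.54587 (5 s.f.)

0.54587


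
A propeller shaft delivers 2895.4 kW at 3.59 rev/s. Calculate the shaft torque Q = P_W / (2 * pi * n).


Formula: Q = P_W / (2 * pi * n)
Step 1 — P_W = 2895.4 kW * 1000 = 2895400.0 W
Step 2 — 2 * pi * n = 2 * pi * 3.59 = 22.556635
Step 3 — Q = 2895400.0 / 22.556635 ≈ 128360 N·m (5 s.f.)

128360 N·m


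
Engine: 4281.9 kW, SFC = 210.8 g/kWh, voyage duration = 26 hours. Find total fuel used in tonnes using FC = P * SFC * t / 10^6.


Formula: FC (tonnes) = P * SFC * t / 1,000,000
Step 1 — P * SFC * t = 4281.9 * 210.8 * 26 = 23468237.52 g
Step 2 — FC (tonnes) = 23468237.52 / 1,000,000 ≈ 23.468 tonnes (5 s.f.)

23.468 tonnes


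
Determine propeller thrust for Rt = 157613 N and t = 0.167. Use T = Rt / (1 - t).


Formula: T = Rt / (1 - t)
Step 1 — (1 - t) = 1 - 0.167 = 0.833
Step 2 — T = 157613 / 0.833 ≈ 189210 N (5 s.f.)

189210 N


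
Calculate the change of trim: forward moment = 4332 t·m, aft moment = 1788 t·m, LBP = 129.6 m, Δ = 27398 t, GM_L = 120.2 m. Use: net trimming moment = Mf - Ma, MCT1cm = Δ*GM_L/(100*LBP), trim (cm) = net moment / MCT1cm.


Formula: net trimming moment = Mf - Ma; MCT1cm = Δ*GM_L/(100*LBP); trim = net moment / MCT1cm
Step 1 — net trimming moment = 4332 - 1788 = 2544 t·m
Step 2 — MCT1cm = 27398 * 120.2 / (100 * 129.6) = 254.108 t·m/cm
Step 3 — trim = 2544 / 254.108 ≈ 10.011 cm (5 s.f.)

10.011 cm


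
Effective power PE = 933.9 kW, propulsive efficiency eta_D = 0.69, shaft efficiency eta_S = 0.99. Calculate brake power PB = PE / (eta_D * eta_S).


Formula: PB = PE / (eta_D * eta_S)
Step 1 — combined efficiency = eta_D * eta_S = 0.69 * 0.99 = 0.6831
Step 2 — PB = 933.9 / 0.6831 ≈ 1367.1 kW (5 s.f.)

1367.1 kW


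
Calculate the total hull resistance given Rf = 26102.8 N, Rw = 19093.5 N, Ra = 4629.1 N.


Formula: Rt = Rf + Rw + Ra
Substituting: Rt = 26102.8 + 19093.5 + 4629.1
Result: Rt = 49825.4 N

49825.4 N


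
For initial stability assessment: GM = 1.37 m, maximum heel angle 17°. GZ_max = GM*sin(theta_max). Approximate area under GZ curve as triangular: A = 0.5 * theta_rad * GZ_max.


Formula: GZ_max = GM * sin(theta); Area = 0.5 * theta_rad * GZ_max
Step 1 — GZ_max = 1.37 * sin(17°) = 1.37 * 0.292372 = 0.40055 m
Step 2 — theta_rad = 17 * pi/180 = 0.296706 rad
Step 3 — Area = 0.5 * 0.296706 * 0.40055 ≈ 0.059423 m·rad (5 s.f.)

0.059423 m·rad


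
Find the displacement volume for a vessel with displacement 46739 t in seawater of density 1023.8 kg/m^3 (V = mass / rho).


Formula: V = mass / rho
Step 1 — convert tonnes to kg: 46739 t * 1000 = 46739000 kg
Step 2 — V = 46739000 / 1023.8 ≈ 45652 m^3 (5 s.f.)

45652 m^3


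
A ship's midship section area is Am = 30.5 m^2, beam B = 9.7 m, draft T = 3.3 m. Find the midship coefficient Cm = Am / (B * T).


Formula: Cm = Am / (B * T)
Step 1 — B * T = 9.7 * 3.3 = 32.01 m^2
Step 2 — Cm = 30.5 / 32.01 ≈ 0.95283 (5 s.f.)

0.95283


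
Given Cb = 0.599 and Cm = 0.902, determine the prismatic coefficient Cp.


Formula: Cp = Cb / Cm
Substituting: Cp = 0.599 / 0.902
Result: Cp ≈ 0.66408 (5 s.f.)

0.66408


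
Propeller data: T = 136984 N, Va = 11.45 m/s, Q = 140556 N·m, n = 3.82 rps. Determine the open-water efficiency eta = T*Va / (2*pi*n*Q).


Formula: eta = T * Va / (2 * pi * n * Q)
Step 1 — numerator = T * Va = 136984 * 11.45 = 1568466.8
Step 2 — 2 * pi * n = 2 * pi * 3.82 = 24.001768
Step 3 — denominator = 24.001768 * 140556 = 3373592.5
Step 4 — eta = 1568466.8 / 3373592.5 ≈ 0.46492 (5 s.f.)

0.46492


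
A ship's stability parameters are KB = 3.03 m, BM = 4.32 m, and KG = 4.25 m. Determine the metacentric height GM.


Formula: GM = KB + BM - KG
Step 1 — KM = KB + BM = 3.03 + 4.32 = 7.35 m
Step 2 — GM = KM - KG = 7.35 - 4.25 = 3.1 m

3.1 m


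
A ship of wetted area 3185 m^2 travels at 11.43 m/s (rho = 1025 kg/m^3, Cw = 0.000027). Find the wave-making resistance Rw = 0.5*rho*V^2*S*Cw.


Formula: Rw = 0.5 * rho * V^2 * S * Cw
Step 1 — V^2 = 11.43^2 = 130.6449
Step 2 — 0.5 * rho * V^2 = 0.5 * 1025 * 130.6449 = 66955.51125
Step 3 — Rw = 66955.51125 * 3185 * 0.000027 ≈ 5757.8 N (5 s.f.)

5757.8 N


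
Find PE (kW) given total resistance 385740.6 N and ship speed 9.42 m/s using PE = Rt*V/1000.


Formula: PE = Rt * V / 1000 (kW)
Step 1 — PE (W) = 385740.6 * 9.42 = 3633676.452 W
Step 2 — PE (kW) = 3633676.452 / 1000 ≈ 3633.7 kW (5 s.f.)

3633.7 kW


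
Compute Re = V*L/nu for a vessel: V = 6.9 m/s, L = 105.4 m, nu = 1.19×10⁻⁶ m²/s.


Formula: Re = V * L / nu
Step 1 — V * L = 6.9 * 105.4 = 727.26 m^2/s
Step 2 — Re = 727.26 / 1.19e-6 = 6.11e+08

6.11e+08


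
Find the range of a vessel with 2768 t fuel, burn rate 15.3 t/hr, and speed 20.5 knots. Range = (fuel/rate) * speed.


Formula: endurance = fuel / rate; range = endurance * speed
Step 1 — endurance = 2768 / 15.3 = 180.915 hours
Step 2 — range = 180.915 * 20.5 ≈ 3708.8 nautical miles (5 s.f.)

3708.8 NM


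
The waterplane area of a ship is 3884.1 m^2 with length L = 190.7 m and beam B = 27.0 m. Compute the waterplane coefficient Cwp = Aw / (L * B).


Formula: Cwp = Aw / (L * B)
Step 1 — L * B = 190.7 * 27.0 = 5148.9 m^2
Step 2 — Cwp = 3884.1 / 5148.9 ≈ 0.75436 (5 s.f.)

0.75436


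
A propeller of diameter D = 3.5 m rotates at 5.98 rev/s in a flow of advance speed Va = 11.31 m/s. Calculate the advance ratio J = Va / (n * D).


Formula: J = Va / (n * D)
Step 1 — n * D = 5.98 * 3.5 = 20.93
Step 2 — J = 11.31 / 20.93 ≈ 0.54037 (5 s.f.)

0.54037


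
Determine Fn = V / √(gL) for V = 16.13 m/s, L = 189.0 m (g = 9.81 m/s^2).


Formula: Fn = V / sqrt(g * L)
Step 1 — g * L = 9.81 * 189.0 = 1854.09
Step 2 — sqrt(g * L) = sqrt(1854.09) = 43.059145
Step 3 — Fn = 16.13 / 43.059145 ≈ 0.37460 (5 s.f.)

0.37460
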